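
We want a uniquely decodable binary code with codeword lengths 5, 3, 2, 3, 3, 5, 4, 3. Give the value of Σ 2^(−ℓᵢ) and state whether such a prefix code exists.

0.875; yes

With common denominator 2^5 = 32: Σ 2^(−ℓᵢ) = 1/32 + 4/32 + 8/32 + 4/32 + 4/32 + 1/32 + 2/32 + 4/32 = 28/32 = 0.875.
Kraft's inequality requires Σ ≤ 1; here Σ = 0.875 ≤ 1, so such a prefix code exists.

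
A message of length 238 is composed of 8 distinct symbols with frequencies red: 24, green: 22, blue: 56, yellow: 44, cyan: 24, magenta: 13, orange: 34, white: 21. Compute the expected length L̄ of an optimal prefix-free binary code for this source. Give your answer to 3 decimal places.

Probabilities are the counts divided by 238.
Repeatedly combine the two least-probable nodes; the expected code length is the sum of the merged weights.
merge 13/238 + 3/34 → 1/7
merge 11/119 + 12/119 → 23/119
merge 12/119 + 1/7 → 29/119
merge 1/7 + 22/119 → 39/119
merge 23/119 + 4/17 → 3/7
merge 29/119 + 39/119 → 4/7
merge 3/7 + 4/7 → 1
L = 1/7 + 23/119 + 29/119 + 39/119 + 3/7 + 4/7 + 1 = 346/119 ≈ 2.908 bits/symbol.

2.908 bits/symbol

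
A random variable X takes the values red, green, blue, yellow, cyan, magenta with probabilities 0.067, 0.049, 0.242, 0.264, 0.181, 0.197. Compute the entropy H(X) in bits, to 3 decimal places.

2.385 bits

H = −Σ pᵢ log₂ pᵢ.
−0.067·log₂(0.067) = 0.2613
−0.049·log₂(0.049) = 0.2132
−0.242·log₂(0.242) = 0.4954
−0.264·log₂(0.264) = 0.5072
−0.181·log₂(0.181) = 0.4463
−0.197·log₂(0.197) = 0.4617
Sum ≈ 2.3851 → 2.385 bits.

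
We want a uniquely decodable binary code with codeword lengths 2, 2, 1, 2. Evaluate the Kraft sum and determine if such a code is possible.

1.25; no

With common denominator 2^2 = 4: Σ 2^(−ℓᵢ) = 1/4 + 1/4 + 2/4 + 1/4 = 5/4 = 1.25.
Kraft's inequality requires Σ ≤ 1; here Σ = 1.25 > 1, so no such prefix code exists.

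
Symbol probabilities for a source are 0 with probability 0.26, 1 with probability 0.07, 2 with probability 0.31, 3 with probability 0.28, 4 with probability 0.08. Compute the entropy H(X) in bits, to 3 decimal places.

2.103 bits

H = −Σ pᵢ log₂ pᵢ.
−0.26·log₂(0.26) = 0.5053
−0.07·log₂(0.07) = 0.2686
−0.31·log₂(0.31) = 0.5238
−0.28·log₂(0.28) = 0.5142
−0.08·log₂(0.08) = 0.2915
Sum ≈ 2.1034 → 2.103 bits.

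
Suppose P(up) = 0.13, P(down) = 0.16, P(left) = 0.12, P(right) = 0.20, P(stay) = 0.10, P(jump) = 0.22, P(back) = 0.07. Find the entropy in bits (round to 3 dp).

H = −Σ pᵢ log₂ pᵢ.
−0.13·log₂(0.13) = 0.3826
−0.16·log₂(0.16) = 0.4230
−0.12·log₂(0.12) = 0.3671
−0.20·log₂(0.20) = 0.4644
−0.10·log₂(0.10) = 0.3322
−0.22·log₂(0.22) = 0.4806
−0.07·log₂(0.07) = 0.2686
Sum ≈ 2.7184 → 2.718 bits.

2.718 bits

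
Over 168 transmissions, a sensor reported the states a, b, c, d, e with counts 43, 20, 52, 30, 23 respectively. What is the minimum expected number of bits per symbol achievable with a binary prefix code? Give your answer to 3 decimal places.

Probabilities are the counts divided by 168.
Repeatedly combine the two least-probable nodes; the expected code length is the sum of the merged weights.
merge 5/42 + 23/168 → 43/168
merge 5/28 + 43/168 → 73/168
merge 43/168 + 13/42 → 95/168
merge 73/168 + 95/168 → 1
L = 43/168 + 73/168 + 95/168 + 1 = 379/168 ≈ 2.256 bits/symbol.

2.256 bits/symbol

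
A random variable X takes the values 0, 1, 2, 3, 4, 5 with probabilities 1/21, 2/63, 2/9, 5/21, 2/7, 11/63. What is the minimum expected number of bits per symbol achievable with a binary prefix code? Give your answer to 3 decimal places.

Repeatedly combine the two least-probable nodes; the expected code length is the sum of the merged weights.
merge 2/63 + 1/21 → 5/63
merge 5/63 + 11/63 → 16/63
merge 2/9 + 5/21 → 29/63
merge 16/63 + 2/7 → 34/63
merge 29/63 + 34/63 → 1
L = 5/63 + 16/63 + 29/63 + 34/63 + 1 = 7/3 ≈ 2.333 bits/symbol.

2.333 bits/symbol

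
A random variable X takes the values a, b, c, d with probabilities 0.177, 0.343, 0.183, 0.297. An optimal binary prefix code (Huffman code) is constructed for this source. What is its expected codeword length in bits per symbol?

Repeatedly combine the two least-probable nodes; the expected code length is the sum of the merged weights.
merge 177/1000 + 183/1000 → 9/25
merge 297/1000 + 343/1000 → 16/25
merge 9/25 + 16/25 → 1
L = 9/25 + 16/25 + 1 = 2 bits/symbol.

2 bits/symbol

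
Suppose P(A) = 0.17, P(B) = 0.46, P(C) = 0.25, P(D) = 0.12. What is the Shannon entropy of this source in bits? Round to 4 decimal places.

H = −Σ pᵢ log₂ pᵢ.
−0.17·log₂(0.17) = 0.4346
−0.46·log₂(0.46) = 0.5153
−0.25·log₂(0.25) = 0.5000
−0.12·log₂(0.12) = 0.3671
Sum ≈ 1.8170 → 1.8170 bits.

1.8170 bits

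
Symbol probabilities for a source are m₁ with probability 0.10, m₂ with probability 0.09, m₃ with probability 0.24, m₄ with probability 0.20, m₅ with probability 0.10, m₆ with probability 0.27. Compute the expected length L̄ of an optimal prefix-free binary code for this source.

Repeatedly combine the two least-probable nodes; the expected code length is the sum of the merged weights.
merge 9/100 + 1/10 → 19/100
merge 1/10 + 19/100 → 29/100
merge 1/5 + 6/25 → 11/25
merge 27/100 + 29/100 → 14/25
merge 11/25 + 14/25 → 1
L = 19/100 + 29/100 + 11/25 + 14/25 + 1 = 62/25 = 2.48 bits/symbol.

2.48 bits/symbol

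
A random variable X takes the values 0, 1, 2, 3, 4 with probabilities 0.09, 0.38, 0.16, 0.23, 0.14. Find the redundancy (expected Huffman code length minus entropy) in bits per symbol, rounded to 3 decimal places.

0.079 bits

Entropy H = −Σ p log₂ p ≈ 2.1509 bits.
Huffman merges: 9/100+7/50→23/100; 4/25+23/100→39/100; 23/100+19/50→61/100; 39/100+61/100→1. L = 223/100 ≈ 2.2300.
L − H = 2.2300 − 2.1509 = 0.079 bits.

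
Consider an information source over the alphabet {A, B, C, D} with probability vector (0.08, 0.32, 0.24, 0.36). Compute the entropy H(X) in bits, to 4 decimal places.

1.8423 bits

H = −Σ pᵢ log₂ pᵢ.
−0.08·log₂(0.08) = 0.2915
−0.32·log₂(0.32) = 0.5260
−0.24·log₂(0.24) = 0.4941
−0.36·log₂(0.36) = 0.5306
Sum ≈ 1.8423 → 1.8423 bits.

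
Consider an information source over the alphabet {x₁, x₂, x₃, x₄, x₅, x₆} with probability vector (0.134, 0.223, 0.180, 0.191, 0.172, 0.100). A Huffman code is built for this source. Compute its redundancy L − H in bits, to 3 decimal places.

Entropy H = −Σ p log₂ p ≈ 2.5418 bits.
Huffman merges: 1/10+67/500→117/500; 43/250+9/50→44/125; 191/1000+223/1000→207/500; 117/500+44/125→293/500; 207/500+293/500→1. L = 1293/500 ≈ 2.5860.
L − H = 2.5860 − 2.5418 = 0.044 bits.

0.044 bits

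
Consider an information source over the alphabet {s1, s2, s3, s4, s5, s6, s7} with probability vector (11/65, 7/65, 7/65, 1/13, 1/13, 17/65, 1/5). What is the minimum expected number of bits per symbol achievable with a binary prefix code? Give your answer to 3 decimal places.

2.692 bits/symbol

Repeatedly combine the two least-probable nodes; the expected code length is the sum of the merged weights.
merge 1/13 + 1/13 → 2/13
merge 7/65 + 7/65 → 14/65
merge 2/13 + 11/65 → 21/65
merge 1/5 + 14/65 → 27/65
merge 17/65 + 21/65 → 38/65
merge 27/65 + 38/65 → 1
L = 2/13 + 14/65 + 21/65 + 27/65 + 38/65 + 1 = 35/13 ≈ 2.692 bits/symbol.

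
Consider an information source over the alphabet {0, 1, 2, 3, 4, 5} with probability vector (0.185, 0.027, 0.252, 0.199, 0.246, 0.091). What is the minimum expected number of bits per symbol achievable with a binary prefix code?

2.421 bits/symbol

Repeatedly combine the two least-probable nodes; the expected code length is the sum of the merged weights.
merge 27/1000 + 91/1000 → 59/500
merge 59/500 + 37/200 → 303/1000
merge 199/1000 + 123/500 → 89/200
merge 63/250 + 303/1000 → 111/200
merge 89/200 + 111/200 → 1
L = 59/500 + 303/1000 + 89/200 + 111/200 + 1 = 2421/1000 = 2.421 bits/symbol.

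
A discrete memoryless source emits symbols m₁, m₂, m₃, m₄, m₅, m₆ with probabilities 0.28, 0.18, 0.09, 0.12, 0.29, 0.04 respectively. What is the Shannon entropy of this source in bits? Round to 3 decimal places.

H = −Σ pᵢ log₂ pᵢ.
−0.28·log₂(0.28) = 0.5142
−0.18·log₂(0.18) = 0.4453
−0.09·log₂(0.09) = 0.3127
−0.12·log₂(0.12) = 0.3671
−0.29·log₂(0.29) = 0.5179
−0.04·log₂(0.04) = 0.1858
Sum ≈ 2.3429 → 2.343 bits.

2.343 bits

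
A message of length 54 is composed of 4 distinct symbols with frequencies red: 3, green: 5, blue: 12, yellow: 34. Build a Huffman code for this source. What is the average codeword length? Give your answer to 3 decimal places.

1.519 bits/symbol

Probabilities are the counts divided by 54.
Repeatedly combine the two least-probable nodes; the expected code length is the sum of the merged weights.
merge 1/18 + 5/54 → 4/27
merge 4/27 + 2/9 → 10/27
merge 10/27 + 17/27 → 1
L = 4/27 + 10/27 + 1 = 41/27 ≈ 1.519 bits/symbol.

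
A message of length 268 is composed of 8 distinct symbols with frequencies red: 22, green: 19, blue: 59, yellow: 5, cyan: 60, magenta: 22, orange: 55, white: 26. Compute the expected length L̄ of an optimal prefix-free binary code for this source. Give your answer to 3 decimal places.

2.791 bits/symbol

Probabilities are the counts divided by 268.
Repeatedly combine the two least-probable nodes; the expected code length is the sum of the merged weights.
merge 5/268 + 19/268 → 6/67
merge 11/134 + 11/134 → 11/67
merge 6/67 + 13/134 → 25/134
merge 11/67 + 25/134 → 47/134
merge 55/268 + 59/268 → 57/134
merge 15/67 + 47/134 → 77/134
merge 57/134 + 77/134 → 1
L = 6/67 + 11/67 + 25/134 + 47/134 + 57/134 + 77/134 + 1 = 187/67 ≈ 2.791 bits/symbol.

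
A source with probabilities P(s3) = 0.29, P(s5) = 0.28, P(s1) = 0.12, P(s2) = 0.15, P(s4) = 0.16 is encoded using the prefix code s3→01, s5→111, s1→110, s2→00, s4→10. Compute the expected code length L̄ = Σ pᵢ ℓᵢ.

L̄ = Σ pᵢ·ℓᵢ = 0.29·2 + 0.28·3 + 0.12·3 + 0.15·2 + 0.16·2 = 2.4 bits/symbol.

2.4 bits/symbol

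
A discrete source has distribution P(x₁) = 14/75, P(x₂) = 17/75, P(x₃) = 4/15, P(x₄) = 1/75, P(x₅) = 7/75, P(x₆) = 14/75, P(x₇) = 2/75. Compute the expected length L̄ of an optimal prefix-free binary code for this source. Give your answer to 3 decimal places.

2.493 bits/symbol

Repeatedly combine the two least-probable nodes; the expected code length is the sum of the merged weights.
merge 1/75 + 2/75 → 1/25
merge 1/25 + 7/75 → 2/15
merge 2/15 + 14/75 → 8/25
merge 14/75 + 17/75 → 31/75
merge 4/15 + 8/25 → 44/75
merge 31/75 + 44/75 → 1
L = 1/25 + 2/15 + 8/25 + 31/75 + 44/75 + 1 = 187/75 ≈ 2.493 bits/symbol.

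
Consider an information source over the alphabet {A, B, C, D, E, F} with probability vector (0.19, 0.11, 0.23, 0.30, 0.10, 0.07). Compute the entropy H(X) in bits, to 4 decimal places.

2.4150 bits

H = −Σ pᵢ log₂ pᵢ.
−0.19·log₂(0.19) = 0.4552
−0.11·log₂(0.11) = 0.3503
−0.23·log₂(0.23) = 0.4877
−0.30·log₂(0.30) = 0.5211
−0.10·log₂(0.10) = 0.3322
−0.07·log₂(0.07) = 0.2686
Sum ≈ 2.4150 → 2.4150 bits.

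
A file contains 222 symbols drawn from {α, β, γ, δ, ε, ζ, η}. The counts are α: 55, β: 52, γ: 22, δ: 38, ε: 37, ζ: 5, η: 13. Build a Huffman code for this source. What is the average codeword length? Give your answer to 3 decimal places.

2.599 bits/symbol

Probabilities are the counts divided by 222.
Repeatedly combine the two least-probable nodes; the expected code length is the sum of the merged weights.
merge 5/222 + 13/222 → 3/37
merge 3/37 + 11/111 → 20/111
merge 1/6 + 19/111 → 25/74
merge 20/111 + 26/111 → 46/111
merge 55/222 + 25/74 → 65/111
merge 46/111 + 65/111 → 1
L = 3/37 + 20/111 + 25/74 + 46/111 + 65/111 + 1 = 577/222 ≈ 2.599 bits/symbol.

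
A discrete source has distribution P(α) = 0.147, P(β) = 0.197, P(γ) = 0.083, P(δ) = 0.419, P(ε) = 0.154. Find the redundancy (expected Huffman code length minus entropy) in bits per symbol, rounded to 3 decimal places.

Entropy H = −Σ p log₂ p ≈ 2.1078 bits.
Huffman merges: 83/1000+147/1000→23/100; 77/500+197/1000→351/1000; 23/100+351/1000→581/1000; 419/1000+581/1000→1. L = 1081/500 ≈ 2.1620.
L − H = 2.1620 − 2.1078 = 0.054 bits.

0.054 bits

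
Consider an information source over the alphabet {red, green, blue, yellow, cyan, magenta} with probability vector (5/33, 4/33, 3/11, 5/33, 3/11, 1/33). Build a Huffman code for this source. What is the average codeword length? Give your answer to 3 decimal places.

Repeatedly combine the two least-probable nodes; the expected code length is the sum of the merged weights.
merge 1/33 + 4/33 → 5/33
merge 5/33 + 5/33 → 10/33
merge 5/33 + 3/11 → 14/33
merge 3/11 + 10/33 → 19/33
merge 14/33 + 19/33 → 1
L = 5/33 + 10/33 + 14/33 + 19/33 + 1 = 27/11 ≈ 2.455 bits/symbol.

2.455 bits/symbol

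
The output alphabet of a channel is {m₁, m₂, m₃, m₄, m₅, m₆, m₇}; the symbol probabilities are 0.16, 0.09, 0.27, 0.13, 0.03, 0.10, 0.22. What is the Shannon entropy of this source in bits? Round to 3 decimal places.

2.593 bits

H = −Σ pᵢ log₂ pᵢ.
−0.16·log₂(0.16) = 0.4230
−0.09·log₂(0.09) = 0.3127
−0.27·log₂(0.27) = 0.5100
−0.13·log₂(0.13) = 0.3826
−0.03·log₂(0.03) = 0.1518
−0.10·log₂(0.10) = 0.3322
−0.22·log₂(0.22) = 0.4806
Sum ≈ 2.5929 → 2.593 bits.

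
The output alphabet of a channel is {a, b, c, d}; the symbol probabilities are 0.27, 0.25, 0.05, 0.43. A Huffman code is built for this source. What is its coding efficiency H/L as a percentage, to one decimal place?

Entropy H = −Σ p log₂ p ≈ 1.7497 bits.
Huffman merges: 1/20+1/4→3/10; 27/100+3/10→57/100; 43/100+57/100→1. L = 187/100 ≈ 1.8700.
Efficiency = H/L = 1.7497/1.8700 = 93.6%.

93.6%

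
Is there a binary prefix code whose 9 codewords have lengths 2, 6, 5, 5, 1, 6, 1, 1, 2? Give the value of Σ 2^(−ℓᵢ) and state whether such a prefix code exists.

With common denominator 2^6 = 64: Σ 2^(−ℓᵢ) = 16/64 + 1/64 + 2/64 + 2/64 + 32/64 + 1/64 + 32/64 + 32/64 + 16/64 = 134/64 = 2.09375.
Kraft's inequality requires Σ ≤ 1; here Σ = 2.09375 > 1, so no such prefix code exists.

2.09375; no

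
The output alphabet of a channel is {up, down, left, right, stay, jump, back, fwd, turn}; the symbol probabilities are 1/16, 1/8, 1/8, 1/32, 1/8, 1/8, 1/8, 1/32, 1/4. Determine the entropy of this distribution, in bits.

2.9375 bits

Each probability is a power of 1/2, so log₂(1/p) is an integer.
H = Σ p·log₂(1/p) = 1/16·4 + 1/8·3 + 1/8·3 + 1/32·5 + 1/8·3 + 1/8·3 + 1/8·3 + 1/32·5 + 1/4·2 = 2.9375 bits.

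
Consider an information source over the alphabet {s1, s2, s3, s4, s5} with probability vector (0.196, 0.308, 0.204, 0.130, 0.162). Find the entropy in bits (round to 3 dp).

2.260 bits

H = −Σ pᵢ log₂ pᵢ.
−0.196·log₂(0.196) = 0.4608
−0.308·log₂(0.308) = 0.5233
−0.204·log₂(0.204) = 0.4678
−0.130·log₂(0.130) = 0.3826
−0.162·log₂(0.162) = 0.4254
Sum ≈ 2.2600 → 2.260 bits.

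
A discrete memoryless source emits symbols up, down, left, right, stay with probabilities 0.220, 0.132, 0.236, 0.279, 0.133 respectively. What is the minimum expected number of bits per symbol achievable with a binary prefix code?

Repeatedly combine the two least-probable nodes; the expected code length is the sum of the merged weights.
merge 33/250 + 133/1000 → 53/200
merge 11/50 + 59/250 → 57/125
merge 53/200 + 279/1000 → 68/125
merge 57/125 + 68/125 → 1
L = 53/200 + 57/125 + 68/125 + 1 = 453/200 = 2.265 bits/symbol.

2.265 bits/symbol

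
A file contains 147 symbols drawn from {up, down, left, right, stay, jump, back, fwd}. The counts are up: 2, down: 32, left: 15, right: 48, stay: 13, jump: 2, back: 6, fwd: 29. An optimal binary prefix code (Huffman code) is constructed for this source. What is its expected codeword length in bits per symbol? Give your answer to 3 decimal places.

Probabilities are the counts divided by 147.
Repeatedly combine the two least-probable nodes; the expected code length is the sum of the merged weights.
merge 2/147 + 2/147 → 4/147
merge 4/147 + 2/49 → 10/147
merge 10/147 + 13/147 → 23/147
merge 5/49 + 23/147 → 38/147
merge 29/147 + 32/147 → 61/147
merge 38/147 + 16/49 → 86/147
merge 61/147 + 86/147 → 1
L = 4/147 + 10/147 + 23/147 + 38/147 + 61/147 + 86/147 + 1 = 123/49 ≈ 2.510 bits/symbol.

2.510 bits/symbol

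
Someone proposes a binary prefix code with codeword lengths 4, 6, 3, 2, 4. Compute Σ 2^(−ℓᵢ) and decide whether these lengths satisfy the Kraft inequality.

0.515625; yes

With common denominator 2^6 = 64: Σ 2^(−ℓᵢ) = 4/64 + 1/64 + 8/64 + 16/64 + 4/64 = 33/64 = 0.515625.
Kraft's inequality requires Σ ≤ 1; here Σ = 0.515625 ≤ 1, so such a prefix code exists.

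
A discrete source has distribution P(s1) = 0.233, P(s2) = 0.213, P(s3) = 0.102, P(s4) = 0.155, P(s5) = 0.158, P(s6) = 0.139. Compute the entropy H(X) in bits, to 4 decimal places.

H = −Σ pᵢ log₂ pᵢ.
−0.233·log₂(0.233) = 0.4897
−0.213·log₂(0.213) = 0.4752
−0.102·log₂(0.102) = 0.3359
−0.155·log₂(0.155) = 0.4169
−0.158·log₂(0.158) = 0.4206
−0.139·log₂(0.139) = 0.3957
Sum ≈ 2.5340 → 2.5340 bits.

2.5340 bits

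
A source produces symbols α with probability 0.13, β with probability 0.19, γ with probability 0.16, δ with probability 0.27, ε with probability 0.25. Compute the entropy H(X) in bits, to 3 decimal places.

H = −Σ pᵢ log₂ pᵢ.
−0.13·log₂(0.13) = 0.3826
−0.19·log₂(0.19) = 0.4552
−0.16·log₂(0.16) = 0.4230
−0.27·log₂(0.27) = 0.5100
−0.25·log₂(0.25) = 0.5000
Sum ≈ 2.2709 → 2.271 bits.

2.271 bits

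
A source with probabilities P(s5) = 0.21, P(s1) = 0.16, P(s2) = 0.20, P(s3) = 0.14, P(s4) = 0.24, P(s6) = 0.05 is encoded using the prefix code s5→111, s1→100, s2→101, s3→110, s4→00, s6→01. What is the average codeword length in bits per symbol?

L̄ = Σ pᵢ·ℓᵢ = 0.21·3 + 0.16·3 + 0.20·3 + 0.14·3 + 0.24·2 + 0.05·2 = 2.71 bits/symbol.

2.71 bits/symbol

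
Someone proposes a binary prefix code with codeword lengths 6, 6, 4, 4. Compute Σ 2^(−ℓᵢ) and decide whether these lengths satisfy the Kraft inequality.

With common denominator 2^6 = 64: Σ 2^(−ℓᵢ) = 1/64 + 1/64 + 4/64 + 4/64 = 10/64 = 0.15625.
Kraft's inequality requires Σ ≤ 1; here Σ = 0.15625 ≤ 1, so such a prefix code exists.

0.15625; yes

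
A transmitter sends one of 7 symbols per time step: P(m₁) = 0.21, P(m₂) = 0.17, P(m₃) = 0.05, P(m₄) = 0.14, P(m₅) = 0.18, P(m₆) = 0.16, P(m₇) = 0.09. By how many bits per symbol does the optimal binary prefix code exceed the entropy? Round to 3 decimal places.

0.048 bits

Entropy H = −Σ p log₂ p ≈ 2.7016 bits.
Huffman merges: 1/20+9/100→7/50; 7/50+7/50→7/25; 4/25+17/100→33/100; 9/50+21/100→39/100; 7/25+33/100→61/100; 39/100+61/100→1. L = 11/4 ≈ 2.7500.
L − H = 2.7500 − 2.7016 = 0.048 bits.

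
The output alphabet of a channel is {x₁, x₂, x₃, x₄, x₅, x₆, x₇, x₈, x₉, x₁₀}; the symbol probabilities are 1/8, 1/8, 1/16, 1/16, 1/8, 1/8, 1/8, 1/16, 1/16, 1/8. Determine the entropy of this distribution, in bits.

Each probability is a power of 1/2, so log₂(1/p) is an integer.
H = Σ p·log₂(1/p) = 1/8·3 + 1/8·3 + 1/16·4 + 1/16·4 + 1/8·3 + 1/8·3 + 1/8·3 + 1/16·4 + 1/16·4 + 1/8·3 = 3.25 bits.

3.25 bits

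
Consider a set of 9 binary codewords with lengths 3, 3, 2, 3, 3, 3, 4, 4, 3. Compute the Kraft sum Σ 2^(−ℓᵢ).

1.125

With common denominator 2^4 = 16: Σ 2^(−ℓᵢ) = 2/16 + 2/16 + 4/16 + 2/16 + 2/16 + 2/16 + 1/16 + 1/16 + 2/16 = 18/16 = 1.125.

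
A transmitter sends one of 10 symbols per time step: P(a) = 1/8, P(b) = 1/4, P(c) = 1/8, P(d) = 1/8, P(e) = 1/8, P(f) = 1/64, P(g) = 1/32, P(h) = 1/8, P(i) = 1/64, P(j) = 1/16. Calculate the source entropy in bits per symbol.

2.96875 bits

Each probability is a power of 1/2, so log₂(1/p) is an integer.
H = Σ p·log₂(1/p) = 1/8·3 + 1/4·2 + 1/8·3 + 1/8·3 + 1/8·3 + 1/64·6 + 1/32·5 + 1/8·3 + 1/64·6 + 1/16·4 = 2.96875 bits.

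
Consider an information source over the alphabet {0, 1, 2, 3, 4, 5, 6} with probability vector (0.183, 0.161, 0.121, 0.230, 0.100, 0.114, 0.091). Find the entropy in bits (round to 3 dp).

H = −Σ pᵢ log₂ pᵢ.
−0.183·log₂(0.183) = 0.4484
−0.161·log₂(0.161) = 0.4242
−0.121·log₂(0.121) = 0.3687
−0.230·log₂(0.230) = 0.4877
−0.100·log₂(0.100) = 0.3322
−0.114·log₂(0.114) = 0.3571
−0.091·log₂(0.091) = 0.3147
Sum ≈ 2.7329 → 2.733 bits.

2.733 bits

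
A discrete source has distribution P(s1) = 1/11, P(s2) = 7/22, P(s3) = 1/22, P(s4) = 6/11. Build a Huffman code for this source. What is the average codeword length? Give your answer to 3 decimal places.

Repeatedly combine the two least-probable nodes; the expected code length is the sum of the merged weights.
merge 1/22 + 1/11 → 3/22
merge 3/22 + 7/22 → 5/11
merge 5/11 + 6/11 → 1
L = 3/22 + 5/11 + 1 = 35/22 ≈ 1.591 bits/symbol.

1.591 bits/symbol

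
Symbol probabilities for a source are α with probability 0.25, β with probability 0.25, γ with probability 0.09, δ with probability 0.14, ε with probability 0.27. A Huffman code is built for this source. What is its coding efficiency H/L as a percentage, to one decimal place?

Entropy H = −Σ p log₂ p ≈ 2.2198 bits.
Huffman merges: 9/100+7/50→23/100; 23/100+1/4→12/25; 1/4+27/100→13/25; 12/25+13/25→1. L = 223/100 ≈ 2.2300.
Efficiency = H/L = 2.2198/2.2300 = 99.5%.

99.5%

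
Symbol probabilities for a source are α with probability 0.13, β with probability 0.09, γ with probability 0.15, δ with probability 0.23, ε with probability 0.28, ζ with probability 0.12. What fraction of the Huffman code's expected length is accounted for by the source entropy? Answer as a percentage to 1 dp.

Entropy H = −Σ p log₂ p ≈ 2.4748 bits.
Huffman merges: 9/100+3/25→21/100; 13/100+3/20→7/25; 21/100+23/100→11/25; 7/25+7/25→14/25; 11/25+14/25→1. L = 249/100 ≈ 2.4900.
Efficiency = H/L = 2.4748/2.4900 = 99.4%.

99.4%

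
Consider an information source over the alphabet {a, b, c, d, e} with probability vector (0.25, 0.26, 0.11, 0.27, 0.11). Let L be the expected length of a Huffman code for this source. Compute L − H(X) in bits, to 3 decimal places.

Entropy H = −Σ p log₂ p ≈ 2.2159 bits.
Huffman merges: 11/100+11/100→11/50; 11/50+1/4→47/100; 13/50+27/100→53/100; 47/100+53/100→1. L = 111/50 ≈ 2.2200.
L − H = 2.2200 − 2.2159 = 0.004 bits.

0.004 bits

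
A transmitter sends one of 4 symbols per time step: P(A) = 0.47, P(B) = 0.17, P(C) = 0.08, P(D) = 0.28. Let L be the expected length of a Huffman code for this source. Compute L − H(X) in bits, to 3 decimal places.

Entropy H = −Σ p log₂ p ≈ 1.7523 bits.
Huffman merges: 2/25+17/100→1/4; 1/4+7/25→53/100; 47/100+53/100→1. L = 89/50 ≈ 1.7800.
L − H = 1.7800 − 1.7523 = 0.028 bits.

0.028 bits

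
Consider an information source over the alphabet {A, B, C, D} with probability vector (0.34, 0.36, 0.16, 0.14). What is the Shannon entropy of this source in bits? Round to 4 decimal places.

H = −Σ pᵢ log₂ pᵢ.
−0.34·log₂(0.34) = 0.5292
−0.36·log₂(0.36) = 0.5306
−0.16·log₂(0.16) = 0.4230
−0.14·log₂(0.14) = 0.3971
Sum ≈ 1.8799 → 1.8799 bits.

1.8799 bits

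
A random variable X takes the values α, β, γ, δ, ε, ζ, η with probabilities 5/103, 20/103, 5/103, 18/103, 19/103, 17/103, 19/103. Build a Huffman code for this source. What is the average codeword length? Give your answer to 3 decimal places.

2.718 bits/symbol

Repeatedly combine the two least-probable nodes; the expected code length is the sum of the merged weights.
merge 5/103 + 5/103 → 10/103
merge 10/103 + 17/103 → 27/103
merge 18/103 + 19/103 → 37/103
merge 19/103 + 20/103 → 39/103
merge 27/103 + 37/103 → 64/103
merge 39/103 + 64/103 → 1
L = 10/103 + 27/103 + 37/103 + 39/103 + 64/103 + 1 = 280/103 ≈ 2.718 bits/symbol.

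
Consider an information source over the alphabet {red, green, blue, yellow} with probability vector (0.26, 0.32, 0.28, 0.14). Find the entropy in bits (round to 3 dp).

1.943 bits

H = −Σ pᵢ log₂ pᵢ.
−0.26·log₂(0.26) = 0.5053
−0.32·log₂(0.32) = 0.5260
−0.28·log₂(0.28) = 0.5142
−0.14·log₂(0.14) = 0.3971
Sum ≈ 1.9427 → 1.943 bits.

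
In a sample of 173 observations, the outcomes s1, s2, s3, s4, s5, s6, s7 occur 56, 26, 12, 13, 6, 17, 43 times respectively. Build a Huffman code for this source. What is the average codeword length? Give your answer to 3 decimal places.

Probabilities are the counts divided by 173.
Repeatedly combine the two least-probable nodes; the expected code length is the sum of the merged weights.
merge 6/173 + 12/173 → 18/173
merge 13/173 + 17/173 → 30/173
merge 18/173 + 26/173 → 44/173
merge 30/173 + 43/173 → 73/173
merge 44/173 + 56/173 → 100/173
merge 73/173 + 100/173 → 1
L = 18/173 + 30/173 + 44/173 + 73/173 + 100/173 + 1 = 438/173 ≈ 2.532 bits/symbol.

2.532 bits/symbol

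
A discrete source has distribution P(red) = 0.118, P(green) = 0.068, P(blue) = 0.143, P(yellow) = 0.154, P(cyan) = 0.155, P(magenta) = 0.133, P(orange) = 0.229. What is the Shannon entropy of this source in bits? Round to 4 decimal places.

2.7354 bits

H = −Σ pᵢ log₂ pᵢ.
−0.118·log₂(0.118) = 0.3638
−0.068·log₂(0.068) = 0.2637
−0.143·log₂(0.143) = 0.4012
−0.154·log₂(0.154) = 0.4156
−0.155·log₂(0.155) = 0.4169
−0.133·log₂(0.133) = 0.3871
−0.229·log₂(0.229) = 0.4870
Sum ≈ 2.7354 → 2.7354 bits.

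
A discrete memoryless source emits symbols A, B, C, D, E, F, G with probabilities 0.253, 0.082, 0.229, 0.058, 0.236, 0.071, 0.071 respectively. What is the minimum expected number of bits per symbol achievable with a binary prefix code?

Repeatedly combine the two least-probable nodes; the expected code length is the sum of the merged weights.
merge 29/500 + 71/1000 → 129/1000
merge 71/1000 + 41/500 → 153/1000
merge 129/1000 + 153/1000 → 141/500
merge 229/1000 + 59/250 → 93/200
merge 253/1000 + 141/500 → 107/200
merge 93/200 + 107/200 → 1
L = 129/1000 + 153/1000 + 141/500 + 93/200 + 107/200 + 1 = 641/250 = 2.564 bits/symbol.

2.564 bits/symbol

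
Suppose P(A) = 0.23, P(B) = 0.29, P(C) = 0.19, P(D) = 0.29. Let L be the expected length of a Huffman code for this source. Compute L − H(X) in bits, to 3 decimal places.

0.021 bits

Entropy H = −Σ p log₂ p ≈ 1.9787 bits.
Huffman merges: 19/100+23/100→21/50; 29/100+29/100→29/50; 21/50+29/50→1. L = 2 ≈ 2.0000.
L − H = 2.0000 − 1.9787 = 0.021 bits.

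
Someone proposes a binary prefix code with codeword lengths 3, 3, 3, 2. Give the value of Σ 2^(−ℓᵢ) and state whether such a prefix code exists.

With common denominator 2^3 = 8: Σ 2^(−ℓᵢ) = 1/8 + 1/8 + 1/8 + 2/8 = 5/8 = 0.625.
Kraft's inequality requires Σ ≤ 1; here Σ = 0.625 ≤ 1, so such a prefix code exists.

0.625; yes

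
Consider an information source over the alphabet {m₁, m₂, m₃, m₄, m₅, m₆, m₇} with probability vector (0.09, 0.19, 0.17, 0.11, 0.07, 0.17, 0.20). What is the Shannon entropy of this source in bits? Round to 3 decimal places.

H = −Σ pᵢ log₂ pᵢ.
−0.09·log₂(0.09) = 0.3127
−0.19·log₂(0.19) = 0.4552
−0.17·log₂(0.17) = 0.4346
−0.11·log₂(0.11) = 0.3503
−0.07·log₂(0.07) = 0.2686
−0.17·log₂(0.17) = 0.4346
−0.20·log₂(0.20) = 0.4644
Sum ≈ 2.7203 → 2.720 bits.

2.720 bits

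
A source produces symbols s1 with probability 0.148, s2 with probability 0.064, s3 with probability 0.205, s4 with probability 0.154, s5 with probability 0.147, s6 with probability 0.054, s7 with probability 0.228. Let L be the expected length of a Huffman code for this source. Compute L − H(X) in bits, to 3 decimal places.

Entropy H = −Σ p log₂ p ≈ 2.6664 bits.
Huffman merges: 27/500+8/125→59/500; 59/500+147/1000→53/200; 37/250+77/500→151/500; 41/200+57/250→433/1000; 53/200+151/500→567/1000; 433/1000+567/1000→1. L = 537/200 ≈ 2.6850.
L − H = 2.6850 − 2.6664 = 0.019 bits.

0.019 bits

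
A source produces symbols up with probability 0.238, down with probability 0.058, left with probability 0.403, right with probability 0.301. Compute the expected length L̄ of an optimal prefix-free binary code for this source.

Repeatedly combine the two least-probable nodes; the expected code length is the sum of the merged weights.
merge 29/500 + 119/500 → 37/125
merge 37/125 + 301/1000 → 597/1000
merge 403/1000 + 597/1000 → 1
L = 37/125 + 597/1000 + 1 = 1893/1000 = 1.893 bits/symbol.

1.893 bits/symbol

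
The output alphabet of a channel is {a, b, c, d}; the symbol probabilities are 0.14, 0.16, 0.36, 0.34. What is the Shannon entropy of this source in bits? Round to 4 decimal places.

1.8799 bits

H = −Σ pᵢ log₂ pᵢ.
−0.14·log₂(0.14) = 0.3971
−0.16·log₂(0.16) = 0.4230
−0.36·log₂(0.36) = 0.5306
−0.34·log₂(0.34) = 0.5292
Sum ≈ 1.8799 → 1.8799 bits.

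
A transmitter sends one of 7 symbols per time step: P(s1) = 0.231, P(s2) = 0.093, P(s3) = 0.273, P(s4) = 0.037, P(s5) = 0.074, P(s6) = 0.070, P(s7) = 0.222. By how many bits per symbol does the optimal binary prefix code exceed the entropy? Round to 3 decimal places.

0.025 bits

Entropy H = −Σ p log₂ p ≈ 2.5229 bits.
Huffman merges: 37/1000+7/100→107/1000; 37/500+93/1000→167/1000; 107/1000+167/1000→137/500; 111/500+231/1000→453/1000; 273/1000+137/500→547/1000; 453/1000+547/1000→1. L = 637/250 ≈ 2.5480.
L − H = 2.5480 − 2.5229 = 0.025 bits.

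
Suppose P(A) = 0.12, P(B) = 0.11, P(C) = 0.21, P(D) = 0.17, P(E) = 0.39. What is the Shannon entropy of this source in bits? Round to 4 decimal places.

H = −Σ pᵢ log₂ pᵢ.
−0.12·log₂(0.12) = 0.3671
−0.11·log₂(0.11) = 0.3503
−0.21·log₂(0.21) = 0.4728
−0.17·log₂(0.17) = 0.4346
−0.39·log₂(0.39) = 0.5298
Sum ≈ 2.1546 → 2.1546 bits.

2.1546 bits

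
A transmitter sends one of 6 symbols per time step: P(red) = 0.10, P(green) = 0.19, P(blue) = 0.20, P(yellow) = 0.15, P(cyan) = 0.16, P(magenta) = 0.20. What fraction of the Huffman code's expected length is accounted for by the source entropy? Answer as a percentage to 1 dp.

98.1%

Entropy H = −Σ p log₂ p ≈ 2.5498 bits.
Huffman merges: 1/10+3/20→1/4; 4/25+19/100→7/20; 1/5+1/5→2/5; 1/4+7/20→3/5; 2/5+3/5→1. L = 13/5 ≈ 2.6000.
Efficiency = H/L = 2.5498/2.6000 = 98.1%.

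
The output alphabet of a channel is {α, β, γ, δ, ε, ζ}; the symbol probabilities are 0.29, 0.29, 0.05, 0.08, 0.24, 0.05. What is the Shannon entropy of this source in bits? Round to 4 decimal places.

H = −Σ pᵢ log₂ pᵢ.
−0.29·log₂(0.29) = 0.5179
−0.29·log₂(0.29) = 0.5179
−0.05·log₂(0.05) = 0.2161
−0.08·log₂(0.08) = 0.2915
−0.24·log₂(0.24) = 0.4941
−0.05·log₂(0.05) = 0.2161
Sum ≈ 2.2536 → 2.2536 bits.

2.2536 bits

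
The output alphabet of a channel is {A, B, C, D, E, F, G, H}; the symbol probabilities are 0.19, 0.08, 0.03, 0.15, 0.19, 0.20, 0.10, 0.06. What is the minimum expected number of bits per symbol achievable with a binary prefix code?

2.87 bits/symbol

Repeatedly combine the two least-probable nodes; the expected code length is the sum of the merged weights.
merge 3/100 + 3/50 → 9/100
merge 2/25 + 9/100 → 17/100
merge 1/10 + 3/20 → 1/4
merge 17/100 + 19/100 → 9/25
merge 19/100 + 1/5 → 39/100
merge 1/4 + 9/25 → 61/100
merge 39/100 + 61/100 → 1
L = 9/100 + 17/100 + 1/4 + 9/25 + 39/100 + 61/100 + 1 = 287/100 = 2.87 bits/symbol.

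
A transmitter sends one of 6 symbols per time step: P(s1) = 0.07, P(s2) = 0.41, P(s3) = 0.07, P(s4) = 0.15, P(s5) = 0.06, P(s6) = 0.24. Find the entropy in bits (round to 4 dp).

2.2127 bits

H = −Σ pᵢ log₂ pᵢ.
−0.07·log₂(0.07) = 0.2686
−0.41·log₂(0.41) = 0.5274
−0.07·log₂(0.07) = 0.2686
−0.15·log₂(0.15) = 0.4105
−0.06·log₂(0.06) = 0.2435
−0.24·log₂(0.24) = 0.4941
Sum ≈ 2.2127 → 2.2127 bits.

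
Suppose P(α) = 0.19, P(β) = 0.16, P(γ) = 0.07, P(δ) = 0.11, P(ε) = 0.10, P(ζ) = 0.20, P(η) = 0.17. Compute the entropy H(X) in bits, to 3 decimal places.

2.728 bits

H = −Σ pᵢ log₂ pᵢ.
−0.19·log₂(0.19) = 0.4552
−0.16·log₂(0.16) = 0.4230
−0.07·log₂(0.07) = 0.2686
−0.11·log₂(0.11) = 0.3503
−0.10·log₂(0.10) = 0.3322
−0.20·log₂(0.20) = 0.4644
−0.17·log₂(0.17) = 0.4346
Sum ≈ 2.7283 → 2.728 bits.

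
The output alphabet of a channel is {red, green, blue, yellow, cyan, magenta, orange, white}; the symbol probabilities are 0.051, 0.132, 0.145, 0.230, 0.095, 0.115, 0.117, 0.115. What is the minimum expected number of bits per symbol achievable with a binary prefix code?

Repeatedly combine the two least-probable nodes; the expected code length is the sum of the merged weights.
merge 51/1000 + 19/200 → 73/500
merge 23/200 + 23/200 → 23/100
merge 117/1000 + 33/250 → 249/1000
merge 29/200 + 73/500 → 291/1000
merge 23/100 + 23/100 → 23/50
merge 249/1000 + 291/1000 → 27/50
merge 23/50 + 27/50 → 1
L = 73/500 + 23/100 + 249/1000 + 291/1000 + 23/50 + 27/50 + 1 = 729/250 = 2.916 bits/symbol.

2.916 bits/symbol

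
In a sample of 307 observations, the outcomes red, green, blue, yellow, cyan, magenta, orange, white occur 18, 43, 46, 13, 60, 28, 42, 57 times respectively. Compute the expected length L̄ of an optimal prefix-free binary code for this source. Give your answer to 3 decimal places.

Probabilities are the counts divided by 307.
Repeatedly combine the two least-probable nodes; the expected code length is the sum of the merged weights.
merge 13/307 + 18/307 → 31/307
merge 28/307 + 31/307 → 59/307
merge 42/307 + 43/307 → 85/307
merge 46/307 + 57/307 → 103/307
merge 59/307 + 60/307 → 119/307
merge 85/307 + 103/307 → 188/307
merge 119/307 + 188/307 → 1
L = 31/307 + 59/307 + 85/307 + 103/307 + 119/307 + 188/307 + 1 = 892/307 ≈ 2.906 bits/symbol.

2.906 bits/symbol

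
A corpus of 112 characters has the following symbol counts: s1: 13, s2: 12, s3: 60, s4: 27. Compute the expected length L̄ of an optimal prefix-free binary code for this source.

Probabilities are the counts divided by 112.
Repeatedly combine the two least-probable nodes; the expected code length is the sum of the merged weights.
merge 3/28 + 13/112 → 25/112
merge 25/112 + 27/112 → 13/28
merge 13/28 + 15/28 → 1
L = 25/112 + 13/28 + 1 = 27/16 = 1.6875 bits/symbol.

1.6875 bits/symbol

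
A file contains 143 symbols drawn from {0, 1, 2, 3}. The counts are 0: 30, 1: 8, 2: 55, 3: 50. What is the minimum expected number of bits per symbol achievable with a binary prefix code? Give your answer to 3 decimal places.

1.881 bits/symbol

Probabilities are the counts divided by 143.
Repeatedly combine the two least-probable nodes; the expected code length is the sum of the merged weights.
merge 8/143 + 30/143 → 38/143
merge 38/143 + 50/143 → 8/13
merge 5/13 + 8/13 → 1
L = 38/143 + 8/13 + 1 = 269/143 ≈ 1.881 bits/symbol.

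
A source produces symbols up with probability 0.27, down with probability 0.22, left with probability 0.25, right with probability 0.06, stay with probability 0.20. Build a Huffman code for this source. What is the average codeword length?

2.26 bits/symbol

Repeatedly combine the two least-probable nodes; the expected code length is the sum of the merged weights.
merge 3/50 + 1/5 → 13/50
merge 11/50 + 1/4 → 47/100
merge 13/50 + 27/100 → 53/100
merge 47/100 + 53/100 → 1
L = 13/50 + 47/100 + 53/100 + 1 = 113/50 = 2.26 bits/symbol.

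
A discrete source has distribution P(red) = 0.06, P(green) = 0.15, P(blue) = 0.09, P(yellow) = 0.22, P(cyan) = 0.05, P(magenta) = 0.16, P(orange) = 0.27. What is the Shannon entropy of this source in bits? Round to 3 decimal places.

2.596 bits

H = −Σ pᵢ log₂ pᵢ.
−0.06·log₂(0.06) = 0.2435
−0.15·log₂(0.15) = 0.4105
−0.09·log₂(0.09) = 0.3127
−0.22·log₂(0.22) = 0.4806
−0.05·log₂(0.05) = 0.2161
−0.16·log₂(0.16) = 0.4230
−0.27·log₂(0.27) = 0.5100
Sum ≈ 2.5964 → 2.596 bits.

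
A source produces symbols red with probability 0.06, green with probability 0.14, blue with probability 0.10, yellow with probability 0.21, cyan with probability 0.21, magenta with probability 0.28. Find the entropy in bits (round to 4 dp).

2.4327 bits

H = −Σ pᵢ log₂ pᵢ.
−0.06·log₂(0.06) = 0.2435
−0.14·log₂(0.14) = 0.3971
−0.10·log₂(0.10) = 0.3322
−0.21·log₂(0.21) = 0.4728
−0.21·log₂(0.21) = 0.4728
−0.28·log₂(0.28) = 0.5142
Sum ≈ 2.4327 → 2.4327 bits.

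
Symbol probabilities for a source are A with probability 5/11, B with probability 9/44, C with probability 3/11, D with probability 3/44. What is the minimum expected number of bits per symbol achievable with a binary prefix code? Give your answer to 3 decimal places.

Repeatedly combine the two least-probable nodes; the expected code length is the sum of the merged weights.
merge 3/44 + 9/44 → 3/11
merge 3/11 + 3/11 → 6/11
merge 5/11 + 6/11 → 1
L = 3/11 + 6/11 + 1 = 20/11 ≈ 1.818 bits/symbol.

1.818 bits/symbol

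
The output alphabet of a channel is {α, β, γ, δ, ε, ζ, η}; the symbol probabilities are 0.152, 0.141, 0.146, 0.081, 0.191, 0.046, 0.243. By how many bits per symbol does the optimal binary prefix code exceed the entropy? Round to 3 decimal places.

Entropy H = −Σ p log₂ p ≈ 2.6671 bits.
Huffman merges: 23/500+81/1000→127/1000; 127/1000+141/1000→67/250; 73/500+19/125→149/500; 191/1000+243/1000→217/500; 67/250+149/500→283/500; 217/500+283/500→1. L = 2693/1000 ≈ 2.6930.
L − H = 2.6930 − 2.6671 = 0.026 bits.

0.026 bits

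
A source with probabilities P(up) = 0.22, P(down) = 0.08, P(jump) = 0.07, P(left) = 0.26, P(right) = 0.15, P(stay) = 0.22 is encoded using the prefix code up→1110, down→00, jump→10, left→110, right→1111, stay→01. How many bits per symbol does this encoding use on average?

3 bits/symbol

L̄ = Σ pᵢ·ℓᵢ = 0.22·4 + 0.08·2 + 0.07·2 + 0.26·3 + 0.15·4 + 0.22·2 = 3 bits/symbol.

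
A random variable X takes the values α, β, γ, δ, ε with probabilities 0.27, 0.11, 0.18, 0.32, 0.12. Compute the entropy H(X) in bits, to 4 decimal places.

H = −Σ pᵢ log₂ pᵢ.
−0.27·log₂(0.27) = 0.5100
−0.11·log₂(0.11) = 0.3503
−0.18·log₂(0.18) = 0.4453
−0.32·log₂(0.32) = 0.5260
−0.12·log₂(0.12) = 0.3671
Sum ≈ 2.1987 → 2.1987 bits.

2.1987 bits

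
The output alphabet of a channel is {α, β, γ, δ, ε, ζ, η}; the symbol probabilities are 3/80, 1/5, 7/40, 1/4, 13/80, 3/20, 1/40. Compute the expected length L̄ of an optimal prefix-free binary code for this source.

2.6125 bits/symbol

Repeatedly combine the two least-probable nodes; the expected code length is the sum of the merged weights.
merge 1/40 + 3/80 → 1/16
merge 1/16 + 3/20 → 17/80
merge 13/80 + 7/40 → 27/80
merge 1/5 + 17/80 → 33/80
merge 1/4 + 27/80 → 47/80
merge 33/80 + 47/80 → 1
L = 1/16 + 17/80 + 27/80 + 33/80 + 47/80 + 1 = 209/80 = 2.6125 bits/symbol.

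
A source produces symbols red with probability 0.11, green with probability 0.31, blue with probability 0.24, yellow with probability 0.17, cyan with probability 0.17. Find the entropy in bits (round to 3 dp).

2.237 bits

H = −Σ pᵢ log₂ pᵢ.
−0.11·log₂(0.11) = 0.3503
−0.31·log₂(0.31) = 0.5238
−0.24·log₂(0.24) = 0.4941
−0.17·log₂(0.17) = 0.4346
−0.17·log₂(0.17) = 0.4346
Sum ≈ 2.2374 → 2.237 bits.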